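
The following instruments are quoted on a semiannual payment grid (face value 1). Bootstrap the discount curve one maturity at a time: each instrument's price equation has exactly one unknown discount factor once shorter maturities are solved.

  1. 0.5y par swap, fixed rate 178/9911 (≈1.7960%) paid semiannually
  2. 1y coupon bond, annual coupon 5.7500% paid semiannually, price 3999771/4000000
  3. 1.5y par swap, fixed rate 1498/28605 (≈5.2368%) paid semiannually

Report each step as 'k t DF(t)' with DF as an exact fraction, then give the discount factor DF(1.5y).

1 1/2 9911/10000
2 1 9443/10000
3 3/2 9251/10000
DF(1.5y) = 9251/10000 ≈ 0.925100

step 1 [0.5y] swap r/2=89/9911: DF=(1 − 89/9911·(0))/(1+89/9911) = 9911/10000 ≈ 0.991100
step 2 [1y] bond c/2=23/800: DF=(3999771/4000000 − 23/800·(0.991100))/(1+23/800) = 9443/10000 ≈ 0.944300
step 3 [1.5y] swap r/2=749/28605: DF=(1 − 749/28605·(0.991100+0.944300))/(1+749/28605) = 9251/10000 ≈ 0.925100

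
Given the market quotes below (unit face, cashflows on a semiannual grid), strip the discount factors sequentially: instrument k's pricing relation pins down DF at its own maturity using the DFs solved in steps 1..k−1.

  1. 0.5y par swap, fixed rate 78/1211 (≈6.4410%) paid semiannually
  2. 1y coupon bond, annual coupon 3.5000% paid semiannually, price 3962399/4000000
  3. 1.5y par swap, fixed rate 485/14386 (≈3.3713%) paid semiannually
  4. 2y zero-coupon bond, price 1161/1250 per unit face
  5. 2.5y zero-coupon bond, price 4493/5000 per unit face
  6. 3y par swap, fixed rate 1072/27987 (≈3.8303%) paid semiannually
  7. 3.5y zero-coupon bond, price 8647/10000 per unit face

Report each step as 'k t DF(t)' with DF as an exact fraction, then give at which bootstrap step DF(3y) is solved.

step 1 [0.5y] swap r/2=39/1211: DF=(1 − 39/1211·(0))/(1+39/1211) = 1211/1250 ≈ 0.968800
step 2 [1y] bond c/2=7/400: DF=(3962399/4000000 − 7/400·(0.968800))/(1+7/400) = 9569/10000 ≈ 0.956900
step 3 [1.5y] swap r/2=485/28772: DF=(1 − 485/28772·(0.968800+0.956900))/(1+485/28772) = 1903/2000 ≈ 0.951500
step 4 [2y] zero: DF = P = 1161/1250 ≈ 0.928800
step 5 [2.5y] zero: DF = P = 4493/5000 ≈ 0.898600
step 6 [3y] swap r/2=536/27987: DF=(1 − 536/27987·(0.968800+0.956900+0.951500+0.928800+0.898600))/(1+536/27987) = 558/625 ≈ 0.892800
step 7 [3.5y] zero: DF = P = 8647/10000 ≈ 0.864700

1 1/2 1211/1250
2 1 9569/10000
3 3/2 1903/2000
4 2 1161/1250
5 5/2 4493/5000
6 3 558/625
7 7/2 8647/10000
DF(3y) is solved at step 6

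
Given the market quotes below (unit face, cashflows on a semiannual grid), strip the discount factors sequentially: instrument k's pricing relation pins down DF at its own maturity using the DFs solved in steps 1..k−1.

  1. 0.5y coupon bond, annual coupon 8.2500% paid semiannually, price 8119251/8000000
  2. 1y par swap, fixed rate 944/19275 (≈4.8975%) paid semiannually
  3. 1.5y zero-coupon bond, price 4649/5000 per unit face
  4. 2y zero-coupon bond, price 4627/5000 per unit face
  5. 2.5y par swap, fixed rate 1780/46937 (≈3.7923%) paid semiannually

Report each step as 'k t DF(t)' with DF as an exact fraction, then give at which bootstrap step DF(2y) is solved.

step 1 [0.5y] bond c/2=33/800: DF=(8119251/8000000 − 33/800·(0))/(1+33/800) = 9747/10000 ≈ 0.974700
step 2 [1y] swap r/2=472/19275: DF=(1 − 472/19275·(0.974700))/(1+472/19275) = 1191/1250 ≈ 0.952800
step 3 [1.5y] zero: DF = P = 4649/5000 ≈ 0.929800
step 4 [2y] zero: DF = P = 4627/5000 ≈ 0.925400
step 5 [2.5y] swap r/2=890/46937: DF=(1 − 890/46937·(0.974700+0.952800+0.929800+0.925400))/(1+890/46937) = 911/1000 ≈ 0.911000

1 1/2 9747/10000
2 1 1191/1250
3 3/2 4649/5000
4 2 4627/5000
5 5/2 911/1000
DF(2y) is solved at step 4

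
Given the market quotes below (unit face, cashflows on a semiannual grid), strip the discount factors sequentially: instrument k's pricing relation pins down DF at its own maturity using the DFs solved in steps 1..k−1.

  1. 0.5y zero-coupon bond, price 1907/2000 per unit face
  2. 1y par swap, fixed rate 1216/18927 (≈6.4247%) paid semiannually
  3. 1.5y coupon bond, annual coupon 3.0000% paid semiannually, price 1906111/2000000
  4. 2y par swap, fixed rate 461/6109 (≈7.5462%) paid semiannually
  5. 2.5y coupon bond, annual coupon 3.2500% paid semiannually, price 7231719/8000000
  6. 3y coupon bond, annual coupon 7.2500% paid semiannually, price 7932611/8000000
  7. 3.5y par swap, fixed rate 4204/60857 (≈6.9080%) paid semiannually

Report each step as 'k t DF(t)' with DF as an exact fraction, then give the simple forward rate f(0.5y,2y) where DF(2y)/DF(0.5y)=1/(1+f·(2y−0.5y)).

step 1 [0.5y] zero: DF = P = 1907/2000 ≈ 0.953500
step 2 [1y] swap r/2=608/18927: DF=(1 − 608/18927·(0.953500))/(1+608/18927) = 587/625 ≈ 0.939200
step 3 [1.5y] bond c/2=3/200: DF=(1906111/2000000 − 3/200·(0.953500+0.939200))/(1+3/200) = 911/1000 ≈ 0.911000
step 4 [2y] swap r/2=461/12218: DF=(1 − 461/12218·(0.953500+0.939200+0.911000))/(1+461/12218) = 8617/10000 ≈ 0.861700
step 5 [2.5y] bond c/2=13/800: DF=(7231719/8000000 − 13/800·(0.953500+0.939200+0.911000+0.861700))/(1+13/800) = 8309/10000 ≈ 0.830900
step 6 [3y] bond c/2=29/800: DF=(7932611/8000000 − 29/800·(0.953500+0.939200+0.911000+0.861700+0.830900))/(1+29/800) = 1999/2500 ≈ 0.799600
step 7 [3.5y] swap r/2=2102/60857: DF=(1 − 2102/60857·(0.953500+0.939200+0.911000+0.861700+0.830900+0.799600))/(1+2102/60857) = 3949/5000 ≈ 0.789800

1 1/2 1907/2000
2 1 587/625
3 3/2 911/1000
4 2 8617/10000
5 5/2 8309/10000
6 3 1999/2500
7 7/2 3949/5000
f(0.5y,2y) = ((1907/2000)/(8617/10000) − 1)/(3/2) = 612/8617 ≈ 7.1022%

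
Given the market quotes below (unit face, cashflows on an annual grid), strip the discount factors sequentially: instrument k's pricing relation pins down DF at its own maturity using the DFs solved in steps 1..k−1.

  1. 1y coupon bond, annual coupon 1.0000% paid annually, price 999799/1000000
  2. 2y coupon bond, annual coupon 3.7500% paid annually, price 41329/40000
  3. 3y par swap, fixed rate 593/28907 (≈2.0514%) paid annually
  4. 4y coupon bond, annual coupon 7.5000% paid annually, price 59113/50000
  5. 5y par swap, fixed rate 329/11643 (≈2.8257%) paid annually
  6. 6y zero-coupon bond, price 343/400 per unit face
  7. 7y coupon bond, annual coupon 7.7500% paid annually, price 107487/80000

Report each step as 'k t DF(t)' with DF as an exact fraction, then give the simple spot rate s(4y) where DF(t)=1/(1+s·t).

1 1 9899/10000
2 2 9601/10000
3 3 9407/10000
4 4 8981/10000
5 5 2171/2500
6 6 343/400
7 7 8503/10000
s(4y) = (1/(8981/10000) − 1)/(4) = 1019/35924 ≈ 2.8365%

step 1 [1y] bond c/1=1/100: DF=(999799/1000000 − 1/100·(0))/(1+1/100) = 9899/10000 ≈ 0.989900
step 2 [2y] bond c/1=3/80: DF=(41329/40000 − 3/80·(0.989900))/(1+3/80) = 9601/10000 ≈ 0.960100
step 3 [3y] swap r/1=593/28907: DF=(1 − 593/28907·(0.989900+0.960100))/(1+593/28907) = 9407/10000 ≈ 0.940700
step 4 [4y] bond c/1=3/40: DF=(59113/50000 − 3/40·(0.989900+0.960100+0.940700))/(1+3/40) = 8981/10000 ≈ 0.898100
step 5 [5y] swap r/1=329/11643: DF=(1 − 329/11643·(0.989900+0.960100+0.940700+0.898100))/(1+329/11643) = 2171/2500 ≈ 0.868400
step 6 [6y] zero: DF = P = 343/400 ≈ 0.857500
step 7 [7y] bond c/1=31/400: DF=(107487/80000 − 31/400·(0.989900+0.960100+0.940700+0.898100+0.868400+0.857500))/(1+31/400) = 8503/10000 ≈ 0.850300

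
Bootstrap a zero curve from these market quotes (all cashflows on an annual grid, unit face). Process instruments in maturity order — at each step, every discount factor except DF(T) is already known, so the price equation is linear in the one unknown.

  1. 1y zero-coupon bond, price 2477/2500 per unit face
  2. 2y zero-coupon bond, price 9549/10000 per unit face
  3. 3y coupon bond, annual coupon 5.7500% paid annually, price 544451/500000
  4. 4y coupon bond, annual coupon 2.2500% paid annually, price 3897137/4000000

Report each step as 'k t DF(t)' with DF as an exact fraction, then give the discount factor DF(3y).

step 1 [1y] zero: DF = P = 2477/2500 ≈ 0.990800
step 2 [2y] zero: DF = P = 9549/10000 ≈ 0.954900
step 3 [3y] bond c/1=23/400: DF=(544451/500000 − 23/400·(0.990800+0.954900))/(1+23/400) = 9239/10000 ≈ 0.923900
step 4 [4y] bond c/1=9/400: DF=(3897137/4000000 − 9/400·(0.990800+0.954900+0.923900))/(1+9/400) = 8897/10000 ≈ 0.889700

1 1 2477/2500
2 2 9549/10000
3 3 9239/10000
4 4 8897/10000
DF(3y) = 9239/10000 ≈ 0.923900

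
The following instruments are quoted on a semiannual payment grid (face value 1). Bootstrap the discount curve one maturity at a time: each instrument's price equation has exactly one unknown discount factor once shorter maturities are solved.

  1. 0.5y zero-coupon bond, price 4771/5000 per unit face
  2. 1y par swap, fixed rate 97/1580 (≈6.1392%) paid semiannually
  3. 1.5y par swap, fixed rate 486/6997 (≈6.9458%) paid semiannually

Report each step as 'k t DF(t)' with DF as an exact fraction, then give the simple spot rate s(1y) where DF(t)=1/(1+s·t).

1 1/2 4771/5000
2 1 4709/5000
3 3/2 2257/2500
s(1y) = (1/(4709/5000) − 1)/(1) = 291/4709 ≈ 6.1797%

step 1 [0.5y] zero: DF = P = 4771/5000 ≈ 0.954200
step 2 [1y] swap r/2=97/3160: DF=(1 − 97/3160·(0.954200))/(1+97/3160) = 4709/5000 ≈ 0.941800
step 3 [1.5y] swap r/2=243/6997: DF=(1 − 243/6997·(0.954200+0.941800))/(1+243/6997) = 2257/2500 ≈ 0.902800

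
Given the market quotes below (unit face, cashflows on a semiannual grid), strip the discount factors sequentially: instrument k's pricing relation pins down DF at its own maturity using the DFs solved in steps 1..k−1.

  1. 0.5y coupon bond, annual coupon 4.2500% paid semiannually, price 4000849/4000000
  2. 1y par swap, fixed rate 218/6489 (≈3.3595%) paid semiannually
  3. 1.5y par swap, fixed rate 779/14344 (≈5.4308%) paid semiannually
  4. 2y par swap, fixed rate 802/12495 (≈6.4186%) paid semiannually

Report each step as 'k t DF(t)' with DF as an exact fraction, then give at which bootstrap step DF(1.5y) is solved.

step 1 [0.5y] bond c/2=17/800: DF=(4000849/4000000 − 17/800·(0))/(1+17/800) = 4897/5000 ≈ 0.979400
step 2 [1y] swap r/2=109/6489: DF=(1 − 109/6489·(0.979400))/(1+109/6489) = 9673/10000 ≈ 0.967300
step 3 [1.5y] swap r/2=779/28688: DF=(1 − 779/28688·(0.979400+0.967300))/(1+779/28688) = 9221/10000 ≈ 0.922100
step 4 [2y] swap r/2=401/12495: DF=(1 − 401/12495·(0.979400+0.967300+0.922100))/(1+401/12495) = 8797/10000 ≈ 0.879700

1 1/2 4897/5000
2 1 9673/10000
3 3/2 9221/10000
4 2 8797/10000
DF(1.5y) is solved at step 3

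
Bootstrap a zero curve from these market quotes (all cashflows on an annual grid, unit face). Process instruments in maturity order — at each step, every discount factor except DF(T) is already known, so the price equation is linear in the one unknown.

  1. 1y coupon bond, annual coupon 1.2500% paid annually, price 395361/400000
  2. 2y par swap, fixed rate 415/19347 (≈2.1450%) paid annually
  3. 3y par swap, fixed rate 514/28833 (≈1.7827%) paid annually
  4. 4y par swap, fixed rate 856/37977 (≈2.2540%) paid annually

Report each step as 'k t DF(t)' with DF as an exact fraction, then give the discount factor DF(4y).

step 1 [1y] bond c/1=1/80: DF=(395361/400000 − 1/80·(0))/(1+1/80) = 4881/5000 ≈ 0.976200
step 2 [2y] swap r/1=415/19347: DF=(1 − 415/19347·(0.976200))/(1+415/19347) = 1917/2000 ≈ 0.958500
step 3 [3y] swap r/1=514/28833: DF=(1 − 514/28833·(0.976200+0.958500))/(1+514/28833) = 4743/5000 ≈ 0.948600
step 4 [4y] swap r/1=856/37977: DF=(1 − 856/37977·(0.976200+0.958500+0.948600))/(1+856/37977) = 1143/1250 ≈ 0.914400

1 1 4881/5000
2 2 1917/2000
3 3 4743/5000
4 4 1143/1250
DF(4y) = 1143/1250 ≈ 0.914400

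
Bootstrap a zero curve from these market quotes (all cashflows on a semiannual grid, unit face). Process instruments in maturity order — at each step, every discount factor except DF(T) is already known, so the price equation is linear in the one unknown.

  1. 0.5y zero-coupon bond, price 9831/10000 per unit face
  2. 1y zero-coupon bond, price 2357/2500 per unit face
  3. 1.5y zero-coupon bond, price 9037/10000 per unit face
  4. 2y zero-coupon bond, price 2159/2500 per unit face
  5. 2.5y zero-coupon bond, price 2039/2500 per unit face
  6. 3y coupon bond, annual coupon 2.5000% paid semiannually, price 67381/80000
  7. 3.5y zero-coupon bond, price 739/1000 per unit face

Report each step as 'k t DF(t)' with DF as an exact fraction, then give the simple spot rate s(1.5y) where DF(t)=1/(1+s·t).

1 1/2 9831/10000
2 1 2357/2500
3 3/2 9037/10000
4 2 2159/2500
5 5/2 2039/2500
6 3 3881/5000
7 7/2 739/1000
s(1.5y) = (1/(9037/10000) − 1)/(3/2) = 642/9037 ≈ 7.1041%

step 1 [0.5y] zero: DF = P = 9831/10000 ≈ 0.983100
step 2 [1y] zero: DF = P = 2357/2500 ≈ 0.942800
step 3 [1.5y] zero: DF = P = 9037/10000 ≈ 0.903700
step 4 [2y] zero: DF = P = 2159/2500 ≈ 0.863600
step 5 [2.5y] zero: DF = P = 2039/2500 ≈ 0.815600
step 6 [3y] bond c/2=1/80: DF=(67381/80000 − 1/80·(0.983100+0.942800+0.903700+0.863600+0.815600))/(1+1/80) = 3881/5000 ≈ 0.776200
step 7 [3.5y] zero: DF = P = 739/1000 ≈ 0.739000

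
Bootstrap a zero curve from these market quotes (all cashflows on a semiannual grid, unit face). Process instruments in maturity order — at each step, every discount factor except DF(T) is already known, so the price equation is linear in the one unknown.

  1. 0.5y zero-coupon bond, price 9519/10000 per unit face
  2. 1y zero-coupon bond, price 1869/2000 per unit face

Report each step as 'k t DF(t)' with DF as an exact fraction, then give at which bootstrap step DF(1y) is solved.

1 1/2 9519/10000
2 1 1869/2000
DF(1y) is solved at step 2

step 1 [0.5y] zero: DF = P = 9519/10000 ≈ 0.951900
step 2 [1y] zero: DF = P = 1869/2000 ≈ 0.934500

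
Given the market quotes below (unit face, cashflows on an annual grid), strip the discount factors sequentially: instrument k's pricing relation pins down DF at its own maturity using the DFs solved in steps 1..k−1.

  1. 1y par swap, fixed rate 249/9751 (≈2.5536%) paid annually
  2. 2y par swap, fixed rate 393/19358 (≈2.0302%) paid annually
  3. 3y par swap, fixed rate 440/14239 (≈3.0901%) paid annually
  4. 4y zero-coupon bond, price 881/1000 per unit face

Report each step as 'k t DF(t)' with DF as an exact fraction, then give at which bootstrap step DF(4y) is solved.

1 1 9751/10000
2 2 9607/10000
3 3 114/125
4 4 881/1000
DF(4y) is solved at step 4

step 1 [1y] swap r/1=249/9751: DF=(1 − 249/9751·(0))/(1+249/9751) = 9751/10000 ≈ 0.975100
step 2 [2y] swap r/1=393/19358: DF=(1 − 393/19358·(0.975100))/(1+393/19358) = 9607/10000 ≈ 0.960700
step 3 [3y] swap r/1=440/14239: DF=(1 − 440/14239·(0.975100+0.960700))/(1+440/14239) = 114/125 ≈ 0.912000
step 4 [4y] zero: DF = P = 881/1000 ≈ 0.881000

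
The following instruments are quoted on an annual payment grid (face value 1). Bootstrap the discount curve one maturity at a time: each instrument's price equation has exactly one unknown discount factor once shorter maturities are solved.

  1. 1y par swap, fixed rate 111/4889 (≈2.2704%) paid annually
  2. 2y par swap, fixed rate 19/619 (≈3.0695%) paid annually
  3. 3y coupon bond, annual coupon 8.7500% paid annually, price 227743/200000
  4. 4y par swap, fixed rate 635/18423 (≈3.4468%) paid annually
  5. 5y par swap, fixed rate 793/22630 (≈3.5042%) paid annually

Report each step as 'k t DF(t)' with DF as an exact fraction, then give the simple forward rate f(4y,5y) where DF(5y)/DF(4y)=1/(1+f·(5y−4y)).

step 1 [1y] swap r/1=111/4889: DF=(1 − 111/4889·(0))/(1+111/4889) = 4889/5000 ≈ 0.977800
step 2 [2y] swap r/1=19/619: DF=(1 − 19/619·(0.977800))/(1+19/619) = 9411/10000 ≈ 0.941100
step 3 [3y] bond c/1=7/80: DF=(227743/200000 − 7/80·(0.977800+0.941100))/(1+7/80) = 8927/10000 ≈ 0.892700
step 4 [4y] swap r/1=635/18423: DF=(1 − 635/18423·(0.977800+0.941100+0.892700))/(1+635/18423) = 873/1000 ≈ 0.873000
step 5 [5y] swap r/1=793/22630: DF=(1 − 793/22630·(0.977800+0.941100+0.892700+0.873000))/(1+793/22630) = 4207/5000 ≈ 0.841400

1 1 4889/5000
2 2 9411/10000
3 3 8927/10000
4 4 873/1000
5 5 4207/5000
f(4y,5y) = ((873/1000)/(4207/5000) − 1)/(1) = 158/4207 ≈ 3.7556%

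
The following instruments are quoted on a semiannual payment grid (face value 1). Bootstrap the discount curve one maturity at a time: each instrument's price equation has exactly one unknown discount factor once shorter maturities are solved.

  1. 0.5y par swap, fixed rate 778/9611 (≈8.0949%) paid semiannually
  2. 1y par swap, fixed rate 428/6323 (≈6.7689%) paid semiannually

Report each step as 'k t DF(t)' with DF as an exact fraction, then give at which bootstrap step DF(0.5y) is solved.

1 1/2 9611/10000
2 1 4679/5000
DF(0.5y) is solved at step 1

step 1 [0.5y] swap r/2=389/9611: DF=(1 − 389/9611·(0))/(1+389/9611) = 9611/10000 ≈ 0.961100
step 2 [1y] swap r/2=214/6323: DF=(1 − 214/6323·(0.961100))/(1+214/6323) = 4679/5000 ≈ 0.935800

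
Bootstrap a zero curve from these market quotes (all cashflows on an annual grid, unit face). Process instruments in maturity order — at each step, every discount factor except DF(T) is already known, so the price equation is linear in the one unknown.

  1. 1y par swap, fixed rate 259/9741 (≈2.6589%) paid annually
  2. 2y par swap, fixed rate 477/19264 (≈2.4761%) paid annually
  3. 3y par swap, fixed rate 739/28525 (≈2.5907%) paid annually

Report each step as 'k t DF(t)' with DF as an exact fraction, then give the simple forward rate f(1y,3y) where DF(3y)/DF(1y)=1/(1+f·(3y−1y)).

step 1 [1y] swap r/1=259/9741: DF=(1 − 259/9741·(0))/(1+259/9741) = 9741/10000 ≈ 0.974100
step 2 [2y] swap r/1=477/19264: DF=(1 − 477/19264·(0.974100))/(1+477/19264) = 9523/10000 ≈ 0.952300
step 3 [3y] swap r/1=739/28525: DF=(1 − 739/28525·(0.974100+0.952300))/(1+739/28525) = 9261/10000 ≈ 0.926100

1 1 9741/10000
2 2 9523/10000
3 3 9261/10000
f(1y,3y) = ((9741/10000)/(9261/10000) − 1)/(2) = 80/3087 ≈ 2.5915%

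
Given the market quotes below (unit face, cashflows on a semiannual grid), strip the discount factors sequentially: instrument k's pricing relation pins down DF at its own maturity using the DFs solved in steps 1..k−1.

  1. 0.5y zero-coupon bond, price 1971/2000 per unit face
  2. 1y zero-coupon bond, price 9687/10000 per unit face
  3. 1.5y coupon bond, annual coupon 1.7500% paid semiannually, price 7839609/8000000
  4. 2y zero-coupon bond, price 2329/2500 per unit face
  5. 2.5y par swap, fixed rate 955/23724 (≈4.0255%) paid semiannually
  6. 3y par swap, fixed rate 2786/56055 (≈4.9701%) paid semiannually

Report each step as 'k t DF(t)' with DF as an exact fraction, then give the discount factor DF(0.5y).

step 1 [0.5y] zero: DF = P = 1971/2000 ≈ 0.985500
step 2 [1y] zero: DF = P = 9687/10000 ≈ 0.968700
step 3 [1.5y] bond c/2=7/800: DF=(7839609/8000000 − 7/800·(0.985500+0.968700))/(1+7/800) = 1909/2000 ≈ 0.954500
step 4 [2y] zero: DF = P = 2329/2500 ≈ 0.931600
step 5 [2.5y] swap r/2=955/47448: DF=(1 − 955/47448·(0.985500+0.968700+0.954500+0.931600))/(1+955/47448) = 1809/2000 ≈ 0.904500
step 6 [3y] swap r/2=1393/56055: DF=(1 − 1393/56055·(0.985500+0.968700+0.954500+0.931600+0.904500))/(1+1393/56055) = 8607/10000 ≈ 0.860700

1 1/2 1971/2000
2 1 9687/10000
3 3/2 1909/2000
4 2 2329/2500
5 5/2 1809/2000
6 3 8607/10000
DF(0.5y) = 1971/2000 ≈ 0.985500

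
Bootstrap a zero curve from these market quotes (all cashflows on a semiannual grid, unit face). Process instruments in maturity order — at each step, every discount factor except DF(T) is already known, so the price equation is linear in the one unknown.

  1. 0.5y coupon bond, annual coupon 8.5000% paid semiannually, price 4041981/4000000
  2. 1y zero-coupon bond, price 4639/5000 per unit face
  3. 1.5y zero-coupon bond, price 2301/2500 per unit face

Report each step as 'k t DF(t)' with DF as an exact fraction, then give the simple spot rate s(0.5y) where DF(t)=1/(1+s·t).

step 1 [0.5y] bond c/2=17/400: DF=(4041981/4000000 − 17/400·(0))/(1+17/400) = 9693/10000 ≈ 0.969300
step 2 [1y] zero: DF = P = 4639/5000 ≈ 0.927800
step 3 [1.5y] zero: DF = P = 2301/2500 ≈ 0.920400

1 1/2 9693/10000
2 1 4639/5000
3 3/2 2301/2500
s(0.5y) = (1/(9693/10000) − 1)/(1/2) = 614/9693 ≈ 6.3345%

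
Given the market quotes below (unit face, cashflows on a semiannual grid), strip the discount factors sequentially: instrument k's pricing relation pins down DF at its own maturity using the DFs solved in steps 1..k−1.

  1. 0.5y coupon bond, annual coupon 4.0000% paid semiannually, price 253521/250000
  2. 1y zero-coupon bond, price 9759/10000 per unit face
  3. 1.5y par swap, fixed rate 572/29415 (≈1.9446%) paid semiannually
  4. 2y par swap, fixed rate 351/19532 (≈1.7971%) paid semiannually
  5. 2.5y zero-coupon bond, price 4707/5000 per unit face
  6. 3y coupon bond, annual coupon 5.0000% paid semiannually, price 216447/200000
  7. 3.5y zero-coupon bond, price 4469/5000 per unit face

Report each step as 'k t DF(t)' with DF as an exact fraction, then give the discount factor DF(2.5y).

step 1 [0.5y] bond c/2=1/50: DF=(253521/250000 − 1/50·(0))/(1+1/50) = 4971/5000 ≈ 0.994200
step 2 [1y] zero: DF = P = 9759/10000 ≈ 0.975900
step 3 [1.5y] swap r/2=286/29415: DF=(1 − 286/29415·(0.994200+0.975900))/(1+286/29415) = 4857/5000 ≈ 0.971400
step 4 [2y] swap r/2=351/39064: DF=(1 − 351/39064·(0.994200+0.975900+0.971400))/(1+351/39064) = 9649/10000 ≈ 0.964900
step 5 [2.5y] zero: DF = P = 4707/5000 ≈ 0.941400
step 6 [3y] bond c/2=1/40: DF=(216447/200000 − 1/40·(0.994200+0.975900+0.971400+0.964900+0.941400))/(1+1/40) = 586/625 ≈ 0.937600
step 7 [3.5y] zero: DF = P = 4469/5000 ≈ 0.893800

1 1/2 4971/5000
2 1 9759/10000
3 3/2 4857/5000
4 2 9649/10000
5 5/2 4707/5000
6 3 586/625
7 7/2 4469/5000
DF(2.5y) = 4707/5000 ≈ 0.941400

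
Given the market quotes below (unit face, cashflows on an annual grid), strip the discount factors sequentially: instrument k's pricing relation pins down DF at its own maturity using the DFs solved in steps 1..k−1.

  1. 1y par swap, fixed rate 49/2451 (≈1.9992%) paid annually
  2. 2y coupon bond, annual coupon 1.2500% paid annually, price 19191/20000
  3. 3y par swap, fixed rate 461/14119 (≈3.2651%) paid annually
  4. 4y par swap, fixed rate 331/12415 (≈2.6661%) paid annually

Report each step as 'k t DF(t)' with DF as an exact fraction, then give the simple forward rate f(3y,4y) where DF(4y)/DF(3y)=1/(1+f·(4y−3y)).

1 1 2451/2500
2 2 2339/2500
3 3 4539/5000
4 4 9007/10000
f(3y,4y) = ((4539/5000)/(9007/10000) − 1)/(1) = 71/9007 ≈ 0.7883%

step 1 [1y] swap r/1=49/2451: DF=(1 − 49/2451·(0))/(1+49/2451) = 2451/2500 ≈ 0.980400
step 2 [2y] bond c/1=1/80: DF=(19191/20000 − 1/80·(0.980400))/(1+1/80) = 2339/2500 ≈ 0.935600
step 3 [3y] swap r/1=461/14119: DF=(1 − 461/14119·(0.980400+0.935600))/(1+461/14119) = 4539/5000 ≈ 0.907800
step 4 [4y] swap r/1=331/12415: DF=(1 − 331/12415·(0.980400+0.935600+0.907800))/(1+331/12415) = 9007/10000 ≈ 0.900700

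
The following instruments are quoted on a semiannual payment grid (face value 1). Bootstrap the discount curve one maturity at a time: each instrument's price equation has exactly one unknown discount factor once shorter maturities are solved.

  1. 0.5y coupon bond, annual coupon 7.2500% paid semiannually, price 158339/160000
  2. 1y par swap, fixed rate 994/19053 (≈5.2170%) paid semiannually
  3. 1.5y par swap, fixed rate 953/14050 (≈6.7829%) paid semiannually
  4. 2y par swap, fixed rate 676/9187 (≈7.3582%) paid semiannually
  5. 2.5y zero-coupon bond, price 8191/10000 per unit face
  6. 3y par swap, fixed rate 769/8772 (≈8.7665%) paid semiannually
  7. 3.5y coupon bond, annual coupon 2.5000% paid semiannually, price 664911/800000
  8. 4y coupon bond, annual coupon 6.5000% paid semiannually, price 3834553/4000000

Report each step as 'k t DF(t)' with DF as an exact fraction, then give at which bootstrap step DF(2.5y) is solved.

step 1 [0.5y] bond c/2=29/800: DF=(158339/160000 − 29/800·(0))/(1+29/800) = 191/200 ≈ 0.955000
step 2 [1y] swap r/2=497/19053: DF=(1 − 497/19053·(0.955000))/(1+497/19053) = 9503/10000 ≈ 0.950300
step 3 [1.5y] swap r/2=953/28100: DF=(1 − 953/28100·(0.955000+0.950300))/(1+953/28100) = 9047/10000 ≈ 0.904700
step 4 [2y] swap r/2=338/9187: DF=(1 − 338/9187·(0.955000+0.950300+0.904700))/(1+338/9187) = 1081/1250 ≈ 0.864800
step 5 [2.5y] zero: DF = P = 8191/10000 ≈ 0.819100
step 6 [3y] swap r/2=769/17544: DF=(1 − 769/17544·(0.955000+0.950300+0.904700+0.864800+0.819100))/(1+769/17544) = 7693/10000 ≈ 0.769300
step 7 [3.5y] bond c/2=1/80: DF=(664911/800000 − 1/80·(0.955000+0.950300+0.904700+0.864800+0.819100+0.769300))/(1+1/80) = 7559/10000 ≈ 0.755900
step 8 [4y] bond c/2=13/400: DF=(3834553/4000000 − 13/400·(0.955000+0.950300+0.904700+0.864800+0.819100+0.769300+0.755900))/(1+13/400) = 739/1000 ≈ 0.739000

1 1/2 191/200
2 1 9503/10000
3 3/2 9047/10000
4 2 1081/1250
5 5/2 8191/10000
6 3 7693/10000
7 7/2 7559/10000
8 4 739/1000
DF(2.5y) is solved at step 5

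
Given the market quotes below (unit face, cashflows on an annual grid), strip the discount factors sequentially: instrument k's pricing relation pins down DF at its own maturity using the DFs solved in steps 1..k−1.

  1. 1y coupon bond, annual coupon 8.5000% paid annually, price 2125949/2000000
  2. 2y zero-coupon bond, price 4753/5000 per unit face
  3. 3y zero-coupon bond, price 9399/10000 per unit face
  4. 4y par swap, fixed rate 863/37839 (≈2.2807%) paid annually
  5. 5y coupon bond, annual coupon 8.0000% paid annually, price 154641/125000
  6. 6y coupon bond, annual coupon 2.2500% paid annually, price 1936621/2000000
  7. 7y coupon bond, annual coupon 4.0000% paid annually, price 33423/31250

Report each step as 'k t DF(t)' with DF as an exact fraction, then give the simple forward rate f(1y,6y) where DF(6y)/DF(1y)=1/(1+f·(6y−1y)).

1 1 9797/10000
2 2 4753/5000
3 3 9399/10000
4 4 9137/10000
5 5 2163/2500
6 6 8447/10000
7 7 8171/10000
f(1y,6y) = ((9797/10000)/(8447/10000) − 1)/(5) = 270/8447 ≈ 3.1964%

step 1 [1y] bond c/1=17/200: DF=(2125949/2000000 − 17/200·(0))/(1+17/200) = 9797/10000 ≈ 0.979700
step 2 [2y] zero: DF = P = 4753/5000 ≈ 0.950600
step 3 [3y] zero: DF = P = 9399/10000 ≈ 0.939900
step 4 [4y] swap r/1=863/37839: DF=(1 − 863/37839·(0.979700+0.950600+0.939900))/(1+863/37839) = 9137/10000 ≈ 0.913700
step 5 [5y] bond c/1=2/25: DF=(154641/125000 − 2/25·(0.979700+0.950600+0.939900+0.913700))/(1+2/25) = 2163/2500 ≈ 0.865200
step 6 [6y] bond c/1=9/400: DF=(1936621/2000000 − 9/400·(0.979700+0.950600+0.939900+0.913700+0.865200))/(1+9/400) = 8447/10000 ≈ 0.844700
step 7 [7y] bond c/1=1/25: DF=(33423/31250 − 1/25·(0.979700+0.950600+0.939900+0.913700+0.865200+0.844700))/(1+1/25) = 8171/10000 ≈ 0.817100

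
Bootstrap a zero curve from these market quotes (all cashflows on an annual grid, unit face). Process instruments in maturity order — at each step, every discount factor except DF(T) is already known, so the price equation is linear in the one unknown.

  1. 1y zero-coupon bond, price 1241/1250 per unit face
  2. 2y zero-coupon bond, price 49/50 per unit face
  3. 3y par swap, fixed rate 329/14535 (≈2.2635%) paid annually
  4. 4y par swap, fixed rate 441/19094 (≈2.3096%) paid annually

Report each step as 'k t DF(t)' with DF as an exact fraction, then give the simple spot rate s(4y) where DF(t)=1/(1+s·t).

step 1 [1y] zero: DF = P = 1241/1250 ≈ 0.992800
step 2 [2y] zero: DF = P = 49/50 ≈ 0.980000
step 3 [3y] swap r/1=329/14535: DF=(1 − 329/14535·(0.992800+0.980000))/(1+329/14535) = 4671/5000 ≈ 0.934200
step 4 [4y] swap r/1=441/19094: DF=(1 − 441/19094·(0.992800+0.980000+0.934200))/(1+441/19094) = 4559/5000 ≈ 0.911800

1 1 1241/1250
2 2 49/50
3 3 4671/5000
4 4 4559/5000
s(4y) = (1/(4559/5000) − 1)/(4) = 441/18236 ≈ 2.4183%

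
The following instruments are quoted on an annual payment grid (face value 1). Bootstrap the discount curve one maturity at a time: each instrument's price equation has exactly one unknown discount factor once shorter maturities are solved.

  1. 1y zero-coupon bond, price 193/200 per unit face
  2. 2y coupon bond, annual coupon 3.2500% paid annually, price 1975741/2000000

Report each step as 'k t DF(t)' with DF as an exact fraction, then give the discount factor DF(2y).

step 1 [1y] zero: DF = P = 193/200 ≈ 0.965000
step 2 [2y] bond c/1=13/400: DF=(1975741/2000000 − 13/400·(0.965000))/(1+13/400) = 579/625 ≈ 0.926400

1 1 193/200
2 2 579/625
DF(2y) = 579/625 ≈ 0.926400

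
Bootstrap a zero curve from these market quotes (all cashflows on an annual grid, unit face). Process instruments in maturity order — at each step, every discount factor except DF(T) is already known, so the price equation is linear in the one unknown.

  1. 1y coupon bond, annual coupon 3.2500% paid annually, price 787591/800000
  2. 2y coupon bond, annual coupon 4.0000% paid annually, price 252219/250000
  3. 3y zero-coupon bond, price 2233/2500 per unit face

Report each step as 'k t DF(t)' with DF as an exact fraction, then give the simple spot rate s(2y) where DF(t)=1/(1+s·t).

step 1 [1y] bond c/1=13/400: DF=(787591/800000 − 13/400·(0))/(1+13/400) = 1907/2000 ≈ 0.953500
step 2 [2y] bond c/1=1/25: DF=(252219/250000 − 1/25·(0.953500))/(1+1/25) = 4667/5000 ≈ 0.933400
step 3 [3y] zero: DF = P = 2233/2500 ≈ 0.893200

1 1 1907/2000
2 2 4667/5000
3 3 2233/2500
s(2y) = (1/(4667/5000) − 1)/(2) = 333/9334 ≈ 3.5676%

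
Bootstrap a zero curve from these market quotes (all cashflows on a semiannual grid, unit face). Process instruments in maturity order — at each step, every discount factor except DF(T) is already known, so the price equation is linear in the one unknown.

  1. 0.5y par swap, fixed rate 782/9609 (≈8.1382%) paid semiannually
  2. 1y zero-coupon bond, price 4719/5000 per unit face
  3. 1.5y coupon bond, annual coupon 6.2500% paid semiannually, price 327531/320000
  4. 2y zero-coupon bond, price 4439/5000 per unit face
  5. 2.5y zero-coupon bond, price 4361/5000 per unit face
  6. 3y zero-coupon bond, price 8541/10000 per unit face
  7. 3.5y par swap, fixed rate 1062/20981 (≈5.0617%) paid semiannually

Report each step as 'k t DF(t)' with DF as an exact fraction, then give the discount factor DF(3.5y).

step 1 [0.5y] swap r/2=391/9609: DF=(1 − 391/9609·(0))/(1+391/9609) = 9609/10000 ≈ 0.960900
step 2 [1y] zero: DF = P = 4719/5000 ≈ 0.943800
step 3 [1.5y] bond c/2=1/32: DF=(327531/320000 − 1/32·(0.960900+0.943800))/(1+1/32) = 2337/2500 ≈ 0.934800
step 4 [2y] zero: DF = P = 4439/5000 ≈ 0.887800
step 5 [2.5y] zero: DF = P = 4361/5000 ≈ 0.872200
step 6 [3y] zero: DF = P = 8541/10000 ≈ 0.854100
step 7 [3.5y] swap r/2=531/20981: DF=(1 − 531/20981·(0.960900+0.943800+0.934800+0.887800+0.872200+0.854100))/(1+531/20981) = 8407/10000 ≈ 0.840700

1 1/2 9609/10000
2 1 4719/5000
3 3/2 2337/2500
4 2 4439/5000
5 5/2 4361/5000
6 3 8541/10000
7 7/2 8407/10000
DF(3.5y) = 8407/10000 ≈ 0.840700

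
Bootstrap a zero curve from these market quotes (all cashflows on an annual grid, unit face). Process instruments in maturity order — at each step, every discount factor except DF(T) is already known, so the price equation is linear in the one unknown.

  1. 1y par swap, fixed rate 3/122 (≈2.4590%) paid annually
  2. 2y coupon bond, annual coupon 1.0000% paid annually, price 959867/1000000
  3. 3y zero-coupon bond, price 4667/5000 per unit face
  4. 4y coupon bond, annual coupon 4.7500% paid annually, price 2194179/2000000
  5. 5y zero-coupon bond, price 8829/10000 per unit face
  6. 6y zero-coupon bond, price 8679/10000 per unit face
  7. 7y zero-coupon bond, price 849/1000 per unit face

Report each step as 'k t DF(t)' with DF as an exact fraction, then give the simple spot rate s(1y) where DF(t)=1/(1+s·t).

1 1 122/125
2 2 9407/10000
3 3 4667/5000
4 4 9181/10000
5 5 8829/10000
6 6 8679/10000
7 7 849/1000
s(1y) = (1/(122/125) − 1)/(1) = 3/122 ≈ 2.4590%

step 1 [1y] swap r/1=3/122: DF=(1 − 3/122·(0))/(1+3/122) = 122/125 ≈ 0.976000
step 2 [2y] bond c/1=1/100: DF=(959867/1000000 − 1/100·(0.976000))/(1+1/100) = 9407/10000 ≈ 0.940700
step 3 [3y] zero: DF = P = 4667/5000 ≈ 0.933400
step 4 [4y] bond c/1=19/400: DF=(2194179/2000000 − 19/400·(0.976000+0.940700+0.933400))/(1+19/400) = 9181/10000 ≈ 0.918100
step 5 [5y] zero: DF = P = 8829/10000 ≈ 0.882900
step 6 [6y] zero: DF = P = 8679/10000 ≈ 0.867900
step 7 [7y] zero: DF = P = 849/1000 ≈ 0.849000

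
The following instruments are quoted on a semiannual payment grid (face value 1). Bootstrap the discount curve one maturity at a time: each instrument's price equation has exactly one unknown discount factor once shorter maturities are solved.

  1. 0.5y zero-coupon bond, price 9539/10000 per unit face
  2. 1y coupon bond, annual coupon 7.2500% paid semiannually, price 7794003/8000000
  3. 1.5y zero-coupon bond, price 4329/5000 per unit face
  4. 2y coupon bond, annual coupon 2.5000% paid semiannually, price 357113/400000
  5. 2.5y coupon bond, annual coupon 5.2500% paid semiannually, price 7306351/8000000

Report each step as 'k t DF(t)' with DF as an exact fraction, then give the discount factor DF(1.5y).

1 1/2 9539/10000
2 1 2267/2500
3 3/2 4329/5000
4 2 8481/10000
5 5/2 1597/2000
DF(1.5y) = 4329/5000 ≈ 0.865800

step 1 [0.5y] zero: DF = P = 9539/10000 ≈ 0.953900
step 2 [1y] bond c/2=29/800: DF=(7794003/8000000 − 29/800·(0.953900))/(1+29/800) = 2267/2500 ≈ 0.906800
step 3 [1.5y] zero: DF = P = 4329/5000 ≈ 0.865800
step 4 [2y] bond c/2=1/80: DF=(357113/400000 − 1/80·(0.953900+0.906800+0.865800))/(1+1/80) = 8481/10000 ≈ 0.848100
step 5 [2.5y] bond c/2=21/800: DF=(7306351/8000000 − 21/800·(0.953900+0.906800+0.865800+0.848100))/(1+21/800) = 1597/2000 ≈ 0.798500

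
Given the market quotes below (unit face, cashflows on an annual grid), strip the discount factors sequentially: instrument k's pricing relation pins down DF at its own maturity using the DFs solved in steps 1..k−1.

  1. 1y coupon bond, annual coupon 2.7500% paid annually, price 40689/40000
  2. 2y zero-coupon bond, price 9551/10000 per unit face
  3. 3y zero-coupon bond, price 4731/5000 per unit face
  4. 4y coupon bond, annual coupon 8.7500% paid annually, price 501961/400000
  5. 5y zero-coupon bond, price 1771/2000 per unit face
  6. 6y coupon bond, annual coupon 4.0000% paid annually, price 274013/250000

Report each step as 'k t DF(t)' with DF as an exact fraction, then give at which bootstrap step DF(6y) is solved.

step 1 [1y] bond c/1=11/400: DF=(40689/40000 − 11/400·(0))/(1+11/400) = 99/100 ≈ 0.990000
step 2 [2y] zero: DF = P = 9551/10000 ≈ 0.955100
step 3 [3y] zero: DF = P = 4731/5000 ≈ 0.946200
step 4 [4y] bond c/1=7/80: DF=(501961/400000 − 7/80·(0.990000+0.955100+0.946200))/(1+7/80) = 9213/10000 ≈ 0.921300
step 5 [5y] zero: DF = P = 1771/2000 ≈ 0.885500
step 6 [6y] bond c/1=1/25: DF=(274013/250000 − 1/25·(0.990000+0.955100+0.946200+0.921300+0.885500))/(1+1/25) = 2183/2500 ≈ 0.873200

1 1 99/100
2 2 9551/10000
3 3 4731/5000
4 4 9213/10000
5 5 1771/2000
6 6 2183/2500
DF(6y) is solved at step 6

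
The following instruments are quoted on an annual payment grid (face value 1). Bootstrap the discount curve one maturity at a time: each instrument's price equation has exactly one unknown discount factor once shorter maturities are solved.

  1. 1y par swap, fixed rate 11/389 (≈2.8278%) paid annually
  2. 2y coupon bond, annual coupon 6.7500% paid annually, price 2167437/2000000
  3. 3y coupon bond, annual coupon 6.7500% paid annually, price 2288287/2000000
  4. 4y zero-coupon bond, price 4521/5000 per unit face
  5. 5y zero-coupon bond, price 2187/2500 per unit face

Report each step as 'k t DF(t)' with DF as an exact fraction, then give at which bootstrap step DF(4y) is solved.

1 1 389/400
2 2 9537/10000
3 3 19/20
4 4 4521/5000
5 5 2187/2500
DF(4y) is solved at step 4

step 1 [1y] swap r/1=11/389: DF=(1 − 11/389·(0))/(1+11/389) = 389/400 ≈ 0.972500
step 2 [2y] bond c/1=27/400: DF=(2167437/2000000 − 27/400·(0.972500))/(1+27/400) = 9537/10000 ≈ 0.953700
step 3 [3y] bond c/1=27/400: DF=(2288287/2000000 − 27/400·(0.972500+0.953700))/(1+27/400) = 19/20 ≈ 0.950000
step 4 [4y] zero: DF = P = 4521/5000 ≈ 0.904200
step 5 [5y] zero: DF = P = 2187/2500 ≈ 0.874800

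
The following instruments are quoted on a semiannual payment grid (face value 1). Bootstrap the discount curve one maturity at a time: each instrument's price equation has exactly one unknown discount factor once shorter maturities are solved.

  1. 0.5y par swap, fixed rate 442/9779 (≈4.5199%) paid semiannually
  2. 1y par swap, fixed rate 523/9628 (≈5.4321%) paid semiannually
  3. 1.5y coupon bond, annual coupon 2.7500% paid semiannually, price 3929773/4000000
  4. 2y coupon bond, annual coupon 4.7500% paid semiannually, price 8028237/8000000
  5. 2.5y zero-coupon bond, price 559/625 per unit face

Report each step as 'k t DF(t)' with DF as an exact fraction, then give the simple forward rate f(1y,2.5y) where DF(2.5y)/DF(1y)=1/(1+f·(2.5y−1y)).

step 1 [0.5y] swap r/2=221/9779: DF=(1 − 221/9779·(0))/(1+221/9779) = 9779/10000 ≈ 0.977900
step 2 [1y] swap r/2=523/19256: DF=(1 − 523/19256·(0.977900))/(1+523/19256) = 9477/10000 ≈ 0.947700
step 3 [1.5y] bond c/2=11/800: DF=(3929773/4000000 − 11/800·(0.977900+0.947700))/(1+11/800) = 943/1000 ≈ 0.943000
step 4 [2y] bond c/2=19/800: DF=(8028237/8000000 − 19/800·(0.977900+0.947700+0.943000))/(1+19/800) = 9137/10000 ≈ 0.913700
step 5 [2.5y] zero: DF = P = 559/625 ≈ 0.894400

1 1/2 9779/10000
2 1 9477/10000
3 3/2 943/1000
4 2 9137/10000
5 5/2 559/625
f(1y,2.5y) = ((9477/10000)/(559/625) − 1)/(3/2) = 41/1032 ≈ 3.9729%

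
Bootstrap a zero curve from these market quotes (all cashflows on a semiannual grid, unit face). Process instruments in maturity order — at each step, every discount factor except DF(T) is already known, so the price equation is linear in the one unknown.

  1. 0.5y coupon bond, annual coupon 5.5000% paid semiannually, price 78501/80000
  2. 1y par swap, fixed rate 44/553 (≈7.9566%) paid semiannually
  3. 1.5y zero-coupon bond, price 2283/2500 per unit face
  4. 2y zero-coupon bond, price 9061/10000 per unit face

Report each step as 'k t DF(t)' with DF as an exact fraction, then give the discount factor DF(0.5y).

step 1 [0.5y] bond c/2=11/400: DF=(78501/80000 − 11/400·(0))/(1+11/400) = 191/200 ≈ 0.955000
step 2 [1y] swap r/2=22/553: DF=(1 − 22/553·(0.955000))/(1+22/553) = 2313/2500 ≈ 0.925200
step 3 [1.5y] zero: DF = P = 2283/2500 ≈ 0.913200
step 4 [2y] zero: DF = P = 9061/10000 ≈ 0.906100

1 1/2 191/200
2 1 2313/2500
3 3/2 2283/2500
4 2 9061/10000
DF(0.5y) = 191/200 ≈ 0.955000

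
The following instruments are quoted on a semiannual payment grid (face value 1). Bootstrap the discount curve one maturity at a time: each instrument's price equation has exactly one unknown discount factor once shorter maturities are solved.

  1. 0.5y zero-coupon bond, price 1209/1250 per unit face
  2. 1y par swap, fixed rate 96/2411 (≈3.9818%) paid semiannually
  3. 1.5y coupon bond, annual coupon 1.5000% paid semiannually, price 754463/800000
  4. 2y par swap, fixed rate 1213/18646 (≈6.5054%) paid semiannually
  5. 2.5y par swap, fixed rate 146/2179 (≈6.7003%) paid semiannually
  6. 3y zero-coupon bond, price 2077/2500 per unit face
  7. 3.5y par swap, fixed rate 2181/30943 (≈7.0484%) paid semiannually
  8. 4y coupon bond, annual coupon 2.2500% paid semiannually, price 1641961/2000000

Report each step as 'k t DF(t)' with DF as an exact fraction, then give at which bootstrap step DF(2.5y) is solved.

1 1/2 1209/1250
2 1 601/625
3 3/2 9217/10000
4 2 8787/10000
5 5/2 8467/10000
6 3 2077/2500
7 7/2 7819/10000
8 4 743/1000
DF(2.5y) is solved at step 5

step 1 [0.5y] zero: DF = P = 1209/1250 ≈ 0.967200
step 2 [1y] swap r/2=48/2411: DF=(1 − 48/2411·(0.967200))/(1+48/2411) = 601/625 ≈ 0.961600
step 3 [1.5y] bond c/2=3/400: DF=(754463/800000 − 3/400·(0.967200+0.961600))/(1+3/400) = 9217/10000 ≈ 0.921700
step 4 [2y] swap r/2=1213/37292: DF=(1 − 1213/37292·(0.967200+0.961600+0.921700))/(1+1213/37292) = 8787/10000 ≈ 0.878700
step 5 [2.5y] swap r/2=73/2179: DF=(1 − 73/2179·(0.967200+0.961600+0.921700+0.878700))/(1+73/2179) = 8467/10000 ≈ 0.846700
step 6 [3y] zero: DF = P = 2077/2500 ≈ 0.830800
step 7 [3.5y] swap r/2=2181/61886: DF=(1 − 2181/61886·(0.967200+0.961600+0.921700+0.878700+0.846700+0.830800))/(1+2181/61886) = 7819/10000 ≈ 0.781900
step 8 [4y] bond c/2=9/800: DF=(1641961/2000000 − 9/800·(0.967200+0.961600+0.921700+0.878700+0.846700+0.830800+0.781900))/(1+9/800) = 743/1000 ≈ 0.743000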